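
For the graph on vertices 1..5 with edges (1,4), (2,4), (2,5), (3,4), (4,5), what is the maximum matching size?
2 (matching: (2,5), (3,4); upper bound floor(n/2) = floor(5/2) = 2)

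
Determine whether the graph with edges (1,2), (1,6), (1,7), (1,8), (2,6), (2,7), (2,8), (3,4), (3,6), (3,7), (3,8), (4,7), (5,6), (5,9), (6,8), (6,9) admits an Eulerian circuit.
Yes (the graph is connected and all 9 vertices have even degree)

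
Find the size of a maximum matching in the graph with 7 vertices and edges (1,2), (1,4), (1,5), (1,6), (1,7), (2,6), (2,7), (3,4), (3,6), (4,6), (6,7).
3 (matching: (1,5), (2,7), (3,6); upper bound floor(n/2) = floor(7/2) = 3)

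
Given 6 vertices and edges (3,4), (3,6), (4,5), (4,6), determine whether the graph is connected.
No, it has 3 components: {1}, {2}, {3, 4, 5, 6}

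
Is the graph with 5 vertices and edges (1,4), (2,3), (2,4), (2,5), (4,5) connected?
Yes (BFS from 1 visits [1, 4, 2, 5, 3] — all 5 vertices reached)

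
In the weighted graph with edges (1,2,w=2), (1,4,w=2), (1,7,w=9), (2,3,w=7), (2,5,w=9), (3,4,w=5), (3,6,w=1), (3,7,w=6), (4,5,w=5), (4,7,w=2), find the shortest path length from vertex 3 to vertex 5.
10 (path: 3 -> 4 -> 5; weights 5 + 5 = 10)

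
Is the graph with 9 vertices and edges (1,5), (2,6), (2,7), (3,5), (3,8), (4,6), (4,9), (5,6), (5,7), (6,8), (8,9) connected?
Yes (BFS from 1 visits [1, 5, 3, 6, 7, 8, 2, 4, 9] — all 9 vertices reached)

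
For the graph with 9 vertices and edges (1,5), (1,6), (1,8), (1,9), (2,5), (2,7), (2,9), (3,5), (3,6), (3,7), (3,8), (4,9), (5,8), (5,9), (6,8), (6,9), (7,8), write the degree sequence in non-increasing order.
[5, 5, 5, 4, 4, 4, 3, 3, 1] (degrees: deg(1)=4, deg(2)=3, deg(3)=4, deg(4)=1, deg(5)=5, deg(6)=4, deg(7)=3, deg(8)=5, deg(9)=5)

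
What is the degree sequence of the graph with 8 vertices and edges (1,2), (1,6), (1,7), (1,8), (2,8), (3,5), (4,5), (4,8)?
[4, 3, 2, 2, 2, 1, 1, 1] (degrees: deg(1)=4, deg(2)=2, deg(3)=1, deg(4)=2, deg(5)=2, deg(6)=1, deg(7)=1, deg(8)=3)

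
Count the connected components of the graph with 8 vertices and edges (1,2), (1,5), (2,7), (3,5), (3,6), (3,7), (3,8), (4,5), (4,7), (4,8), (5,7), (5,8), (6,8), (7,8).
1 (components: {1, 2, 3, 4, 5, 6, 7, 8})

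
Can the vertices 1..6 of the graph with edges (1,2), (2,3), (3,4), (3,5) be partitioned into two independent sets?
Yes. Partition: {1, 3, 6}, {2, 4, 5}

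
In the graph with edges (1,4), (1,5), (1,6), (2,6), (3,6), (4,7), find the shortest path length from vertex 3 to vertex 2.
2 (path: 3 -> 6 -> 2, 2 edges)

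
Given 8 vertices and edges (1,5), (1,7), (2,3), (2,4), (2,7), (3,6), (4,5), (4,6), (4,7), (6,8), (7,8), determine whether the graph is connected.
Yes (BFS from 1 visits [1, 5, 7, 4, 2, 8, 6, 3] — all 8 vertices reached)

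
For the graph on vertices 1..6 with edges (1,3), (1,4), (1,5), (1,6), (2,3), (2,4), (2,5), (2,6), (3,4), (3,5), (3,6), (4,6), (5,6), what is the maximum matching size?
3 (matching: (1,5), (2,4), (3,6); upper bound floor(n/2) = floor(6/2) = 3)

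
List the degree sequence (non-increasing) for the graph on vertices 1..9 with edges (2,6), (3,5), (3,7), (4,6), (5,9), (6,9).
[3, 2, 2, 2, 1, 1, 1, 0, 0] (degrees: deg(1)=0, deg(2)=1, deg(3)=2, deg(4)=1, deg(5)=2, deg(6)=3, deg(7)=1, deg(8)=0, deg(9)=2)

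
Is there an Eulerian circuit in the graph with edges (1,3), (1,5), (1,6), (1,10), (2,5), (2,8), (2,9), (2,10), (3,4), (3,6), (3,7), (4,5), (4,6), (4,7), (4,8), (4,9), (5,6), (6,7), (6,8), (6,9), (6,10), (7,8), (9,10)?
Yes (the graph is connected and all 10 vertices have even degree)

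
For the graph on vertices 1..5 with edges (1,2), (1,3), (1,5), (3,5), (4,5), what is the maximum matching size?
2 (matching: (1,3), (4,5); upper bound floor(n/2) = floor(5/2) = 2)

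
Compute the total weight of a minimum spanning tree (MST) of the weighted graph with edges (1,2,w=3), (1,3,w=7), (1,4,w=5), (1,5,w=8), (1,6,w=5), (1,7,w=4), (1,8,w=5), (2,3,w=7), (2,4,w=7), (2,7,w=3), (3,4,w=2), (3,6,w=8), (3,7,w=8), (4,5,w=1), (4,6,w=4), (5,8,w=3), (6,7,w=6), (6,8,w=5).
21 (MST edges: (1,2,w=3), (1,4,w=5), (2,7,w=3), (3,4,w=2), (4,5,w=1), (4,6,w=4), (5,8,w=3); sum of weights 3 + 5 + 3 + 2 + 1 + 4 + 3 = 21)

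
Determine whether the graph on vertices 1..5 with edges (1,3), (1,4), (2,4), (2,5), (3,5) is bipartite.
No (odd cycle of length 5: 5 -> 3 -> 1 -> 4 -> 2 -> 5)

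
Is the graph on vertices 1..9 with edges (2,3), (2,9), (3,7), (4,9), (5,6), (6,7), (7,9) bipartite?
Yes. Partition: {1, 2, 4, 5, 7, 8}, {3, 6, 9}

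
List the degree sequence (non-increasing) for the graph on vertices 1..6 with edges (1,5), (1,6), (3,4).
[2, 1, 1, 1, 1, 0] (degrees: deg(1)=2, deg(2)=0, deg(3)=1, deg(4)=1, deg(5)=1, deg(6)=1)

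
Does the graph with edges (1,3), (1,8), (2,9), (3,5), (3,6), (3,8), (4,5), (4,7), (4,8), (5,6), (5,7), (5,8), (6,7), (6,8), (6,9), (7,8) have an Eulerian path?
No (4 vertices have odd degree: {2, 4, 5, 6}; Eulerian path requires 0 or 2)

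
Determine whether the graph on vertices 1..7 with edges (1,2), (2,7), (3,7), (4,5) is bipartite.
Yes. Partition: {1, 4, 6, 7}, {2, 3, 5}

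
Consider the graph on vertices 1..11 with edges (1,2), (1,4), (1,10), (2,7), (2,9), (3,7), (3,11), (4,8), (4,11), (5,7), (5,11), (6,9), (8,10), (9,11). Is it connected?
Yes (BFS from 1 visits [1, 2, 4, 10, 7, 9, 8, 11, 3, 5, 6] — all 11 vertices reached)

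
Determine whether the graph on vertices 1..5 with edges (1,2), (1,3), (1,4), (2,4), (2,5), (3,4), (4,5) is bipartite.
No (odd cycle of length 3: 3 -> 1 -> 4 -> 3)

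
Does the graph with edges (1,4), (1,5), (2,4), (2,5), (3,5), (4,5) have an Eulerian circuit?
No (2 vertices have odd degree: {3, 4}; Eulerian circuit requires 0)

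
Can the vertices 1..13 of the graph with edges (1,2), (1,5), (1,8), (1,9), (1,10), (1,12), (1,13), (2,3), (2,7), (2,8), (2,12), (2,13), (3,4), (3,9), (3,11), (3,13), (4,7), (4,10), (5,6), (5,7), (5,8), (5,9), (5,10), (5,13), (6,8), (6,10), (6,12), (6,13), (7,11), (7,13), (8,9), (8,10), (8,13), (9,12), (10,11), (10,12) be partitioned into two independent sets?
No (odd cycle of length 3: 8 -> 1 -> 5 -> 8)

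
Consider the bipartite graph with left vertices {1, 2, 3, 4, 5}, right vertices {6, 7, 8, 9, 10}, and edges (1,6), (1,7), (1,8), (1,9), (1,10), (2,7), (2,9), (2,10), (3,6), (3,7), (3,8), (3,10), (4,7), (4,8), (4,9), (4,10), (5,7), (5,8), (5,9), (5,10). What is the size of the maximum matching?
5 (matching: (1,10), (2,9), (3,6), (4,7), (5,8); upper bound min(|L|,|R|) = min(5,5) = 5)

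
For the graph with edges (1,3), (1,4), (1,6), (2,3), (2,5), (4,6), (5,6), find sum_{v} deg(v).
14 (handshake: sum of degrees = 2|E| = 2 x 7 = 14)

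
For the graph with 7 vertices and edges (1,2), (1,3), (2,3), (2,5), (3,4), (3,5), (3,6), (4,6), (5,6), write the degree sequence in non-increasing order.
[5, 3, 3, 3, 2, 2, 0] (degrees: deg(1)=2, deg(2)=3, deg(3)=5, deg(4)=2, deg(5)=3, deg(6)=3, deg(7)=0)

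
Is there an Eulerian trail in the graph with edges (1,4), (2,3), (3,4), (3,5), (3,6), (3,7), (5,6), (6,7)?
No (4 vertices have odd degree: {1, 2, 3, 6}; Eulerian path requires 0 or 2)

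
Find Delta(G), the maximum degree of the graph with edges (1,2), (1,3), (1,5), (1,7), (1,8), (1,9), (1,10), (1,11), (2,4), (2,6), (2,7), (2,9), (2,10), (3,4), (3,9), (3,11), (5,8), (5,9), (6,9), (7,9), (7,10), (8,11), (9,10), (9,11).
8 (attained at vertices 1, 9)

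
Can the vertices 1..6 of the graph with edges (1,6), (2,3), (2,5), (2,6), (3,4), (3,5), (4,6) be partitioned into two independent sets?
No (odd cycle of length 3: 3 -> 2 -> 5 -> 3)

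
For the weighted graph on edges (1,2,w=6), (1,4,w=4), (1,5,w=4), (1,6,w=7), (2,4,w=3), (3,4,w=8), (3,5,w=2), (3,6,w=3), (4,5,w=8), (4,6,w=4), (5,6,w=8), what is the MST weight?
16 (MST edges: (1,4,w=4), (1,5,w=4), (2,4,w=3), (3,5,w=2), (3,6,w=3); sum of weights 4 + 4 + 3 + 2 + 3 = 16)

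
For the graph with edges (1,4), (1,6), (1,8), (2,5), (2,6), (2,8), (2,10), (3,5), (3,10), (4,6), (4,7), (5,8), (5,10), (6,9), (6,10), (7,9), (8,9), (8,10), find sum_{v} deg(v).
36 (handshake: sum of degrees = 2|E| = 2 x 18 = 36)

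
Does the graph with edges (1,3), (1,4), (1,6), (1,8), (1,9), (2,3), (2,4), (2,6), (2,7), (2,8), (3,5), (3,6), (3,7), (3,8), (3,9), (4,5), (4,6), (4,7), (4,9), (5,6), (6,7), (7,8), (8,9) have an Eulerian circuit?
No (6 vertices have odd degree: {1, 2, 3, 5, 7, 8}; Eulerian circuit requires 0)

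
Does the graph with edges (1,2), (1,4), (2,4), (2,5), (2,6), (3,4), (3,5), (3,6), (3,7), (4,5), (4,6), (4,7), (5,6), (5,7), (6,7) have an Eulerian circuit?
No (2 vertices have odd degree: {5, 6}; Eulerian circuit requires 0)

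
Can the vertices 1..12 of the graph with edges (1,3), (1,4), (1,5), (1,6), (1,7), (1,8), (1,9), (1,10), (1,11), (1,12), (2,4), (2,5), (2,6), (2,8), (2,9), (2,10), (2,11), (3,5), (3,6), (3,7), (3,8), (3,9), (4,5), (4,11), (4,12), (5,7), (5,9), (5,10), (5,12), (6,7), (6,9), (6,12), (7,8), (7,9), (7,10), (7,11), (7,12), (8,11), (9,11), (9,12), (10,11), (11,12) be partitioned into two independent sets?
No (odd cycle of length 3: 5 -> 1 -> 3 -> 5)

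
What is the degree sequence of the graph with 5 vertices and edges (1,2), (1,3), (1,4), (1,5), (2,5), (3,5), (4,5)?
[4, 4, 2, 2, 2] (degrees: deg(1)=4, deg(2)=2, deg(3)=2, deg(4)=2, deg(5)=4)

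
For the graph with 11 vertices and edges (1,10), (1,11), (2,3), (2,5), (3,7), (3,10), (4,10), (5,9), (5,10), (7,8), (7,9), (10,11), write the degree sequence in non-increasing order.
[5, 3, 3, 3, 2, 2, 2, 2, 1, 1, 0] (degrees: deg(1)=2, deg(2)=2, deg(3)=3, deg(4)=1, deg(5)=3, deg(6)=0, deg(7)=3, deg(8)=1, deg(9)=2, deg(10)=5, deg(11)=2)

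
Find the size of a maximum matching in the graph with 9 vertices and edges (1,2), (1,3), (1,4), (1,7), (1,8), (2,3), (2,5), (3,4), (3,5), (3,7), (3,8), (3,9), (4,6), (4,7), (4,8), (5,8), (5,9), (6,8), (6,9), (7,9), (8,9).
4 (matching: (1,7), (2,3), (4,8), (6,9); upper bound floor(n/2) = floor(9/2) = 4)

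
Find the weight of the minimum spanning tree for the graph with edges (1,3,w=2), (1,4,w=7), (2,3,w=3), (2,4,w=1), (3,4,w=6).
6 (MST edges: (1,3,w=2), (2,3,w=3), (2,4,w=1); sum of weights 2 + 3 + 1 = 6)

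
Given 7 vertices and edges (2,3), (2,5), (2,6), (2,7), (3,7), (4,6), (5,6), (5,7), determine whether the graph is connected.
No, it has 2 components: {1}, {2, 3, 4, 5, 6, 7}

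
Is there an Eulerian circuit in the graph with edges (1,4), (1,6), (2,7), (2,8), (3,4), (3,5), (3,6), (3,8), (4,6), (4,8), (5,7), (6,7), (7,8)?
Yes (the graph is connected and all 8 vertices have even degree)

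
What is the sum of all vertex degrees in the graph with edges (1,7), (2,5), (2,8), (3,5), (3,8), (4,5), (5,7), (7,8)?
16 (handshake: sum of degrees = 2|E| = 2 x 8 = 16)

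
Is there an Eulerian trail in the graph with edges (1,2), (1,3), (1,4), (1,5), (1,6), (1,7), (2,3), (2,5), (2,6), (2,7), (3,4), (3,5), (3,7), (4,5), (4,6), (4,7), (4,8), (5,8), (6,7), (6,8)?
No (6 vertices have odd degree: {2, 3, 5, 6, 7, 8}; Eulerian path requires 0 or 2)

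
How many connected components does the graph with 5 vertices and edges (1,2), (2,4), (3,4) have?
2 (components: {1, 2, 3, 4}, {5})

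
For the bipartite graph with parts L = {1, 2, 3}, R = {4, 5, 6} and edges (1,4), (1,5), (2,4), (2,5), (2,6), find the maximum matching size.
2 (matching: (1,5), (2,6); upper bound min(|L|,|R|) = min(3,3) = 3)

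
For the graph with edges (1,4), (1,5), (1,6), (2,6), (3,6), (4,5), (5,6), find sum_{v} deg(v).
14 (handshake: sum of degrees = 2|E| = 2 x 7 = 14)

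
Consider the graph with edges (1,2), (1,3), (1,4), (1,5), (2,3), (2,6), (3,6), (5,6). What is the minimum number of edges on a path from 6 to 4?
3 (path: 6 -> 3 -> 1 -> 4, 3 edges)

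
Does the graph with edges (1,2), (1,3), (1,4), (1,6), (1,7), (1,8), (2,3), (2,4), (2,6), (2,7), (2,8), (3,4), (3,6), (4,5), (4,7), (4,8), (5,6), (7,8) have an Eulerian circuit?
Yes (the graph is connected and all 8 vertices have even degree)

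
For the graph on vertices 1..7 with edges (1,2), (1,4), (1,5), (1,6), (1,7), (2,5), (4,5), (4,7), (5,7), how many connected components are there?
2 (components: {1, 2, 4, 5, 6, 7}, {3})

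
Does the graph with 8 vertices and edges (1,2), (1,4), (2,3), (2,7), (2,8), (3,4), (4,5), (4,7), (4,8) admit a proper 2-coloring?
Yes. Partition: {1, 3, 5, 6, 7, 8}, {2, 4}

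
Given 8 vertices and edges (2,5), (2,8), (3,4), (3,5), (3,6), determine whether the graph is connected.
No, it has 3 components: {1}, {2, 3, 4, 5, 6, 8}, {7}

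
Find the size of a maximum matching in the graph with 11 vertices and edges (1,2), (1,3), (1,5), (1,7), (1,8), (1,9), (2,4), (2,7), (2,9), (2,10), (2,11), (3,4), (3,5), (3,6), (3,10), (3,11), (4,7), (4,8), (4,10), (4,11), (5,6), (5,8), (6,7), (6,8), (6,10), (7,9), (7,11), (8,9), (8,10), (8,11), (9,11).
5 (matching: (1,9), (2,11), (4,10), (5,8), (6,7); upper bound floor(n/2) = floor(11/2) = 5)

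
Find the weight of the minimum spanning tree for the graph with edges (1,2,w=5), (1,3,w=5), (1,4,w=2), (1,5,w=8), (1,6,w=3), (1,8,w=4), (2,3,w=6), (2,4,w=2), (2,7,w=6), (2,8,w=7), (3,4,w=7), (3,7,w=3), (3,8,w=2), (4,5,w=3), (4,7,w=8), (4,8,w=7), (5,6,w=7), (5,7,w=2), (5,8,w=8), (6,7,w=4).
17 (MST edges: (1,4,w=2), (1,6,w=3), (2,4,w=2), (3,7,w=3), (3,8,w=2), (4,5,w=3), (5,7,w=2); sum of weights 2 + 3 + 2 + 3 + 2 + 3 + 2 = 17)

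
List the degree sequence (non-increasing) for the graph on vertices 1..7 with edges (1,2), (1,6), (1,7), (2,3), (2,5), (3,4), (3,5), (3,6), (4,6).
[4, 3, 3, 3, 2, 2, 1] (degrees: deg(1)=3, deg(2)=3, deg(3)=4, deg(4)=2, deg(5)=2, deg(6)=3, deg(7)=1)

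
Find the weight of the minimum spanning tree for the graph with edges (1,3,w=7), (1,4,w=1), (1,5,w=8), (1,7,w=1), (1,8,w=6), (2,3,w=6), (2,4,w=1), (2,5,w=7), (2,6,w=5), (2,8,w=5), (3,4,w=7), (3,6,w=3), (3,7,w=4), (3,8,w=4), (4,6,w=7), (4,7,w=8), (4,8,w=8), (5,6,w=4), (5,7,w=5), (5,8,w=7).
18 (MST edges: (1,4,w=1), (1,7,w=1), (2,4,w=1), (3,6,w=3), (3,7,w=4), (3,8,w=4), (5,6,w=4); sum of weights 1 + 1 + 1 + 3 + 4 + 4 + 4 = 18)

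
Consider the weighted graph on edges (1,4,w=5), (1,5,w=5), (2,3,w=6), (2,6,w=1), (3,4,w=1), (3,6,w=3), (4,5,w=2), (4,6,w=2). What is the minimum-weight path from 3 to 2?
4 (path: 3 -> 6 -> 2; weights 3 + 1 = 4)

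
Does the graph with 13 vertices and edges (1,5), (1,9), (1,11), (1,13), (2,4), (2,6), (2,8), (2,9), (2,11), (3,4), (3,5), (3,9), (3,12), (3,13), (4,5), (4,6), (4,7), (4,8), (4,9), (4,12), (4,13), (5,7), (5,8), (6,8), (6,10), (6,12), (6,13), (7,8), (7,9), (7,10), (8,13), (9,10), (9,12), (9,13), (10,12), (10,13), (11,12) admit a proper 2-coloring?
No (odd cycle of length 3: 9 -> 1 -> 13 -> 9)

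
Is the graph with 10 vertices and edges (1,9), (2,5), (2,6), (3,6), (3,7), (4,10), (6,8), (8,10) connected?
No, it has 2 components: {1, 9}, {2, 3, 4, 5, 6, 7, 8, 10}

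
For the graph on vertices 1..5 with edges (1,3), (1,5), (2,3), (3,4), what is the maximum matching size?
2 (matching: (1,5), (3,4); upper bound floor(n/2) = floor(5/2) = 2)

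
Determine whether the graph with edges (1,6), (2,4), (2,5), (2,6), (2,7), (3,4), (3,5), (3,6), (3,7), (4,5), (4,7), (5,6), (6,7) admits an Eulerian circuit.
No (2 vertices have odd degree: {1, 6}; Eulerian circuit requires 0)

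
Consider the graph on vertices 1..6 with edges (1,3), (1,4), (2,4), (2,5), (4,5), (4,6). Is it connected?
Yes (BFS from 1 visits [1, 3, 4, 2, 5, 6] — all 6 vertices reached)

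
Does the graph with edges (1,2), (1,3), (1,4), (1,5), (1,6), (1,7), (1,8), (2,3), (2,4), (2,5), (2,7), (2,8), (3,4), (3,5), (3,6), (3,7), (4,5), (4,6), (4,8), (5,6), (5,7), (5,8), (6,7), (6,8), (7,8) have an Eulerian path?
Yes (the graph is connected and exactly 2 vertices have odd degree: {1, 5}; any Eulerian path must start and end at those)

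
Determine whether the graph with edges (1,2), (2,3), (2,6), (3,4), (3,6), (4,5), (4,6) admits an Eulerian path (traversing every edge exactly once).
No (6 vertices have odd degree: {1, 2, 3, 4, 5, 6}; Eulerian path requires 0 or 2)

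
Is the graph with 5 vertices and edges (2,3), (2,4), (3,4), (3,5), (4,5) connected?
No, it has 2 components: {1}, {2, 3, 4, 5}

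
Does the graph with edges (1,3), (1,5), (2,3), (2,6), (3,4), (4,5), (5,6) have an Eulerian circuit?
No (2 vertices have odd degree: {3, 5}; Eulerian circuit requires 0)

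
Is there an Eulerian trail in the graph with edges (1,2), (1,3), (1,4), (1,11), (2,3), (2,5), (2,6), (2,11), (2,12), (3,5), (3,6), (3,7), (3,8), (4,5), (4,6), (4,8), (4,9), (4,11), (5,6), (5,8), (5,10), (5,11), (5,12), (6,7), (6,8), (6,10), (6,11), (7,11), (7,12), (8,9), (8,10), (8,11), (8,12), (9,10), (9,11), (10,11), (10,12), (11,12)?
Yes — and in fact it has an Eulerian circuit (the graph is connected and all 12 vertices have even degree)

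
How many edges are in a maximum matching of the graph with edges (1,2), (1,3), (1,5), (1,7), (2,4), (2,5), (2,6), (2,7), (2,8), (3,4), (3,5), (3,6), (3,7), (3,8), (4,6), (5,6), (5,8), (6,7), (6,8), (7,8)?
4 (matching: (1,5), (2,8), (3,4), (6,7); upper bound floor(n/2) = floor(8/2) = 4)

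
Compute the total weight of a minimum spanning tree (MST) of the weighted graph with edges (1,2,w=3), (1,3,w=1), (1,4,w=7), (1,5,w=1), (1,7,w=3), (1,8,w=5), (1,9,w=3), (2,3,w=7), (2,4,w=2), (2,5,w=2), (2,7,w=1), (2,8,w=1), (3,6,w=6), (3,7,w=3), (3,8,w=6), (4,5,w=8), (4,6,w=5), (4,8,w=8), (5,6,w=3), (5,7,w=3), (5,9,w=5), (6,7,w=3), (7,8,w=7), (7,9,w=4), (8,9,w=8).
14 (MST edges: (1,3,w=1), (1,5,w=1), (1,9,w=3), (2,4,w=2), (2,5,w=2), (2,7,w=1), (2,8,w=1), (5,6,w=3); sum of weights 1 + 1 + 3 + 2 + 2 + 1 + 1 + 3 = 14)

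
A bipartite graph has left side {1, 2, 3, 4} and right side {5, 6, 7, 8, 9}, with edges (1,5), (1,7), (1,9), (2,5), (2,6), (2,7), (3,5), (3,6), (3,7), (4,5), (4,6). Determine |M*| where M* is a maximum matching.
4 (matching: (1,9), (2,7), (3,6), (4,5); upper bound min(|L|,|R|) = min(4,5) = 4)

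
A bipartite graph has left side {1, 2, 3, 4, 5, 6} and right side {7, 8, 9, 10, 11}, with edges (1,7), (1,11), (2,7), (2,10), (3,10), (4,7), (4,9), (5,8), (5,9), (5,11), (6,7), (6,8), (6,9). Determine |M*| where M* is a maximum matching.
5 (matching: (1,11), (2,10), (4,9), (5,8), (6,7); upper bound min(|L|,|R|) = min(6,5) = 5)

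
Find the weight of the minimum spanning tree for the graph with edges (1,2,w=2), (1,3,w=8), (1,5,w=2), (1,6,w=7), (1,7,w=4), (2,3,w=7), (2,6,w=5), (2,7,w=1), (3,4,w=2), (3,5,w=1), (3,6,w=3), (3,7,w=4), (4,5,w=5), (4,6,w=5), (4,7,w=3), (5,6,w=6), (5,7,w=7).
11 (MST edges: (1,2,w=2), (1,5,w=2), (2,7,w=1), (3,4,w=2), (3,5,w=1), (3,6,w=3); sum of weights 2 + 2 + 1 + 2 + 1 + 3 = 11)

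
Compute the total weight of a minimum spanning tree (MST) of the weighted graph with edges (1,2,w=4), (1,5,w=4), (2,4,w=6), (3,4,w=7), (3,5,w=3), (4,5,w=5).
16 (MST edges: (1,2,w=4), (1,5,w=4), (3,5,w=3), (4,5,w=5); sum of weights 4 + 4 + 3 + 5 = 16)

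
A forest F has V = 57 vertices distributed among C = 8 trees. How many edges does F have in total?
49 (Each of the 8 component trees on V_i vertices has V_i - 1 edges; summing gives V - C = 57 - 8 = 49)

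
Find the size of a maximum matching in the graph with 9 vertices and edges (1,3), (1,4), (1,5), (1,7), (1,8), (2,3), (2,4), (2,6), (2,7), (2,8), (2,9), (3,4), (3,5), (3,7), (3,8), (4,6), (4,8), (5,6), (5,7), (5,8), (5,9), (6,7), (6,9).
4 (matching: (2,4), (3,7), (5,8), (6,9); upper bound floor(n/2) = floor(9/2) = 4)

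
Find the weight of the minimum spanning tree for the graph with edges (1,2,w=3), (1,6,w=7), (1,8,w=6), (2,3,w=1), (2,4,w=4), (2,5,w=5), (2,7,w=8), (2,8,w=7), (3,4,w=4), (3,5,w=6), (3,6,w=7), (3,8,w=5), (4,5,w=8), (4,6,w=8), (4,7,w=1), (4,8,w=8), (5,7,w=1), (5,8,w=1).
18 (MST edges: (1,2,w=3), (1,6,w=7), (2,3,w=1), (2,4,w=4), (4,7,w=1), (5,7,w=1), (5,8,w=1); sum of weights 3 + 7 + 1 + 4 + 1 + 1 + 1 = 18)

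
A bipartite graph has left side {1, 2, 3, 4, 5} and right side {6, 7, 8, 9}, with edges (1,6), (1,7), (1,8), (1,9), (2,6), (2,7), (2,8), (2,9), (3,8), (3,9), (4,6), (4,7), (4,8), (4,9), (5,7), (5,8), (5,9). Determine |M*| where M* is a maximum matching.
4 (matching: (1,9), (2,8), (4,6), (5,7); upper bound min(|L|,|R|) = min(5,4) = 4)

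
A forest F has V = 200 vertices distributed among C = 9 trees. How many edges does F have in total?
191 (Each of the 9 component trees on V_i vertices has V_i - 1 edges; summing gives V - C = 200 - 9 = 191)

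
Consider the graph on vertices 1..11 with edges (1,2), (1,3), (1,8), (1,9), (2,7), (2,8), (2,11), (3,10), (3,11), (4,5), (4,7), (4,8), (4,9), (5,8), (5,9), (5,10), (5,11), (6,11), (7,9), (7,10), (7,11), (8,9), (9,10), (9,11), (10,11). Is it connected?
Yes (BFS from 1 visits [1, 2, 3, 8, 9, 7, 11, 10, 4, 5, 6] — all 11 vertices reached)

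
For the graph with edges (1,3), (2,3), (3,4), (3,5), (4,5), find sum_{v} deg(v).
10 (handshake: sum of degrees = 2|E| = 2 x 5 = 10)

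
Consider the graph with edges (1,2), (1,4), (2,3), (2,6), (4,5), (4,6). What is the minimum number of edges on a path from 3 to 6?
2 (path: 3 -> 2 -> 6, 2 edges)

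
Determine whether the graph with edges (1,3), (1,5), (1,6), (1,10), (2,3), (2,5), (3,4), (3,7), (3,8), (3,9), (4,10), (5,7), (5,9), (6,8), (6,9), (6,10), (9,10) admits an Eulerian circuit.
Yes (the graph is connected and all 10 vertices have even degree)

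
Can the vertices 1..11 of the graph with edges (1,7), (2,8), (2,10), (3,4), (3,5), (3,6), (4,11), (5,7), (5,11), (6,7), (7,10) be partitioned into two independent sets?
Yes. Partition: {1, 4, 5, 6, 8, 9, 10}, {2, 3, 7, 11}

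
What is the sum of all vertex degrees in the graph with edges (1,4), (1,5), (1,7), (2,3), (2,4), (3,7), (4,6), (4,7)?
16 (handshake: sum of degrees = 2|E| = 2 x 8 = 16)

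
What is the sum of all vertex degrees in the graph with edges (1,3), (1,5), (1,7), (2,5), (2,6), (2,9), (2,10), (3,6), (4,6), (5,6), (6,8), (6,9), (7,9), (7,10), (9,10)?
30 (handshake: sum of degrees = 2|E| = 2 x 15 = 30)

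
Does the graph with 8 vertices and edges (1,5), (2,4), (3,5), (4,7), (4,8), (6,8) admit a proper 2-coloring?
Yes. Partition: {1, 2, 3, 7, 8}, {4, 5, 6}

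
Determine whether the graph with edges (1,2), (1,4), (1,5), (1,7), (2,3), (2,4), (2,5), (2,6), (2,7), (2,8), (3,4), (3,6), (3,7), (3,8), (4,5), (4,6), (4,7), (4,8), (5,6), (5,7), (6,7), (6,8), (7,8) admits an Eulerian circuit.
No (6 vertices have odd degree: {2, 3, 4, 5, 7, 8}; Eulerian circuit requires 0)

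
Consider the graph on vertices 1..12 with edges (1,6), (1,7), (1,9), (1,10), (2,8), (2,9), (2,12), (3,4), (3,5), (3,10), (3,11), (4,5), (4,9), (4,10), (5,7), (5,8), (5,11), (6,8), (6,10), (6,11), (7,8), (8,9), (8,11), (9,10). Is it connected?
Yes (BFS from 1 visits [1, 6, 7, 9, 10, 8, 11, 5, 2, 4, 3, 12] — all 12 vertices reached)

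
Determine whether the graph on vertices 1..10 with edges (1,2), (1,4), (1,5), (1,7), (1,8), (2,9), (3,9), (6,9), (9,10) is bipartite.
Yes. Partition: {1, 9}, {2, 3, 4, 5, 6, 7, 8, 10}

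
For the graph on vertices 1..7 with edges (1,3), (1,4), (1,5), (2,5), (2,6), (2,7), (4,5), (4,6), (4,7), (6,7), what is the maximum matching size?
3 (matching: (1,5), (2,7), (4,6); upper bound floor(n/2) = floor(7/2) = 3)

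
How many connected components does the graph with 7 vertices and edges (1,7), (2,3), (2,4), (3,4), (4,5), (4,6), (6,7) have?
1 (components: {1, 2, 3, 4, 5, 6, 7})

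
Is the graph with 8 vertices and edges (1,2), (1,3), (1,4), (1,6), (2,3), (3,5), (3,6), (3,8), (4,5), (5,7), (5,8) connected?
Yes (BFS from 1 visits [1, 2, 3, 4, 6, 5, 8, 7] — all 8 vertices reached)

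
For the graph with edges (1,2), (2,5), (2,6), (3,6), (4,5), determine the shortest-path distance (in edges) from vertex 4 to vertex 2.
2 (path: 4 -> 5 -> 2, 2 edges)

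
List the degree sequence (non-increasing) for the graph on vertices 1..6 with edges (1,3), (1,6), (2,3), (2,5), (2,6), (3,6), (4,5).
[3, 3, 3, 2, 2, 1] (degrees: deg(1)=2, deg(2)=3, deg(3)=3, deg(4)=1, deg(5)=2, deg(6)=3)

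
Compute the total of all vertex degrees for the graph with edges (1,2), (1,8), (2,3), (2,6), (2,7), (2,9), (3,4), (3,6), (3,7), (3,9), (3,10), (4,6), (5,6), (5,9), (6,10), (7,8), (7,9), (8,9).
36 (handshake: sum of degrees = 2|E| = 2 x 18 = 36)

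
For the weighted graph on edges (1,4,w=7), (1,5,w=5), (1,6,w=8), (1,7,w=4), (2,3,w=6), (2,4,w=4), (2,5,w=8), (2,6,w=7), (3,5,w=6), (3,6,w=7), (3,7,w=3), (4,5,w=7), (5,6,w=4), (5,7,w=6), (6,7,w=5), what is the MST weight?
26 (MST edges: (1,5,w=5), (1,7,w=4), (2,3,w=6), (2,4,w=4), (3,7,w=3), (5,6,w=4); sum of weights 5 + 4 + 6 + 4 + 3 + 4 = 26)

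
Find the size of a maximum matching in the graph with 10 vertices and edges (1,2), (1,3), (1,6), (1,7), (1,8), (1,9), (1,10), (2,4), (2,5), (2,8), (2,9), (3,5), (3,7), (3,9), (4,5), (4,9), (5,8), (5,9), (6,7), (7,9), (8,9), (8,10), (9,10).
5 (matching: (1,3), (2,8), (4,5), (6,7), (9,10); upper bound floor(n/2) = floor(10/2) = 5)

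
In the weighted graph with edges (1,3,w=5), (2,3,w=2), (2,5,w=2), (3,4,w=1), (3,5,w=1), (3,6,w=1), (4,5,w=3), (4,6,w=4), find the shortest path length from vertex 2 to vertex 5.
2 (path: 2 -> 5; weights 2 = 2)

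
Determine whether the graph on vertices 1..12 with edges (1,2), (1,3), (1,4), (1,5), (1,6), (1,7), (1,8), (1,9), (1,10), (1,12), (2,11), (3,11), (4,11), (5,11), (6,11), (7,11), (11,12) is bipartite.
Yes. Partition: {1, 11}, {2, 3, 4, 5, 6, 7, 8, 9, 10, 12}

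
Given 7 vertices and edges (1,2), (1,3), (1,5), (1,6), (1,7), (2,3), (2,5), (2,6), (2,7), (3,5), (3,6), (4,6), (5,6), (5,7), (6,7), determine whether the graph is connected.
Yes (BFS from 1 visits [1, 2, 3, 5, 6, 7, 4] — all 7 vertices reached)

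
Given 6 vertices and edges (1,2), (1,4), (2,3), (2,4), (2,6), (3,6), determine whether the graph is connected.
No, it has 2 components: {1, 2, 3, 4, 6}, {5}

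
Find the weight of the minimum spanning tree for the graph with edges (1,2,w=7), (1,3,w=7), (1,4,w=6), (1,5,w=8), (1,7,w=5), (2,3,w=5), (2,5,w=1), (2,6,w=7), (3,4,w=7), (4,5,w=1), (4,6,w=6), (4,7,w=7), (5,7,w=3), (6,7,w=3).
18 (MST edges: (1,7,w=5), (2,3,w=5), (2,5,w=1), (4,5,w=1), (5,7,w=3), (6,7,w=3); sum of weights 5 + 5 + 1 + 1 + 3 + 3 = 18)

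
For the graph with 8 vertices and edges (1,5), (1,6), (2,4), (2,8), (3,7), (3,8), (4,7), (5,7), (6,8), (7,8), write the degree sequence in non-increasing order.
[4, 4, 2, 2, 2, 2, 2, 2] (degrees: deg(1)=2, deg(2)=2, deg(3)=2, deg(4)=2, deg(5)=2, deg(6)=2, deg(7)=4, deg(8)=4)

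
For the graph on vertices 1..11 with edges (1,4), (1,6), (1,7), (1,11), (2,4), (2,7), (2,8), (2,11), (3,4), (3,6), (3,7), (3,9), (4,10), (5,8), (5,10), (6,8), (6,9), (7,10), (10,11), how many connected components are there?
1 (components: {1, 2, 3, 4, 5, 6, 7, 8, 9, 10, 11})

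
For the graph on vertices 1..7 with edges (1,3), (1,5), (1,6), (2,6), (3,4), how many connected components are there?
2 (components: {1, 2, 3, 4, 5, 6}, {7})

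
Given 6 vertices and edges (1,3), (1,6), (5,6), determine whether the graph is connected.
No, it has 3 components: {1, 3, 5, 6}, {2}, {4}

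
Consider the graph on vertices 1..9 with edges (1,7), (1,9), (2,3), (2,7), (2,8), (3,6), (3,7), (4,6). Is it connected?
No, it has 2 components: {1, 2, 3, 4, 6, 7, 8, 9}, {5}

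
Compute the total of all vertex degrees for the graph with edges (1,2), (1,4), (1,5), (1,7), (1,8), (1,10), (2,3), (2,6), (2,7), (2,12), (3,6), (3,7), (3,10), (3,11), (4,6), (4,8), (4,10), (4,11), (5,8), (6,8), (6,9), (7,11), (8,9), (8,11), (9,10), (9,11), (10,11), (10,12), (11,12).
58 (handshake: sum of degrees = 2|E| = 2 x 29 = 58)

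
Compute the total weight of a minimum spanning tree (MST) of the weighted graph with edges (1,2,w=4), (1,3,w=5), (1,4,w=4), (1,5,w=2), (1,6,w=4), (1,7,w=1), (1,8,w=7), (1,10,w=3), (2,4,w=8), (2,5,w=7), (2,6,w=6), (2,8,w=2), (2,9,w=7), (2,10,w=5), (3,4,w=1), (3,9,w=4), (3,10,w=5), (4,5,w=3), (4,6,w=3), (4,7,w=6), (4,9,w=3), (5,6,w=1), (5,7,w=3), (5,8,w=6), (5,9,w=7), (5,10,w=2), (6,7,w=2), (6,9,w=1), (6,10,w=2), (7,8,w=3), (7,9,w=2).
16 (MST edges: (1,5,w=2), (1,7,w=1), (2,8,w=2), (3,4,w=1), (4,6,w=3), (5,6,w=1), (5,10,w=2), (6,9,w=1), (7,8,w=3); sum of weights 2 + 1 + 2 + 1 + 3 + 1 + 2 + 1 + 3 = 16)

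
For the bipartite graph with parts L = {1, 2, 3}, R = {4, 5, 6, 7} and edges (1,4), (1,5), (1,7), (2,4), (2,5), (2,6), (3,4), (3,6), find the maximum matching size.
3 (matching: (1,7), (2,5), (3,6); upper bound min(|L|,|R|) = min(3,4) = 3)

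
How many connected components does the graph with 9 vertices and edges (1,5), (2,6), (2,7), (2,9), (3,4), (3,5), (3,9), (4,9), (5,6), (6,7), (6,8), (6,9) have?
1 (components: {1, 2, 3, 4, 5, 6, 7, 8, 9})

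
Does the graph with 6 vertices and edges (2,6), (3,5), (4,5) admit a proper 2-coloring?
Yes. Partition: {1, 2, 3, 4}, {5, 6}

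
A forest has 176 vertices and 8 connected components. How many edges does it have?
168 (Each of the 8 component trees on V_i vertices has V_i - 1 edges; summing gives V - C = 176 - 8 = 168)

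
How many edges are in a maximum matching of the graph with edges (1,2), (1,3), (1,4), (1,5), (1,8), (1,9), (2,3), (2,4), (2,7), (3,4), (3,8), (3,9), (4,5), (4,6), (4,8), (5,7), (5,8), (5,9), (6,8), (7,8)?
4 (matching: (1,9), (3,4), (5,7), (6,8); upper bound floor(n/2) = floor(9/2) = 4)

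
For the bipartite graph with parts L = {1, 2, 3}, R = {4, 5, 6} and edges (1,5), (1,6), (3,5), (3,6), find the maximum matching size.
2 (matching: (1,6), (3,5); upper bound min(|L|,|R|) = min(3,3) = 3)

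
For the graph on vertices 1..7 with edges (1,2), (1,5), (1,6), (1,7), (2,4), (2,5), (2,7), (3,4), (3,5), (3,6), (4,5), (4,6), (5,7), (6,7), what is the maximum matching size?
3 (matching: (1,7), (2,5), (3,6); upper bound floor(n/2) = floor(7/2) = 3)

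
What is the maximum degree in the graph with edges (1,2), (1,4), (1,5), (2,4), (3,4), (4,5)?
4 (attained at vertex 4)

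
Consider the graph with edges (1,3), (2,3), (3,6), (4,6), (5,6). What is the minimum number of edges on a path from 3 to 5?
2 (path: 3 -> 6 -> 5, 2 edges)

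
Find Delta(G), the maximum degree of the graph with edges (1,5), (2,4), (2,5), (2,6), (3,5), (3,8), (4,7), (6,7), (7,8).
3 (attained at vertices 2, 5, 7)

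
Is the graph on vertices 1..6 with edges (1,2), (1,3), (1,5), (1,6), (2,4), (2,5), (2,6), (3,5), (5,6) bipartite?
No (odd cycle of length 3: 2 -> 1 -> 6 -> 2)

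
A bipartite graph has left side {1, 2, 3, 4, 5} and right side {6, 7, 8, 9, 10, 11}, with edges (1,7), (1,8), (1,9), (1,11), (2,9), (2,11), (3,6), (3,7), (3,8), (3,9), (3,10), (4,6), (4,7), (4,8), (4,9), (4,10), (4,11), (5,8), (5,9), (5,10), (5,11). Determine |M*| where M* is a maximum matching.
5 (matching: (1,11), (2,9), (3,10), (4,7), (5,8); upper bound min(|L|,|R|) = min(5,6) = 5)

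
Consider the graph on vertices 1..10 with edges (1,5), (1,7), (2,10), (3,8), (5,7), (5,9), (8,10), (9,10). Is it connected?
No, it has 3 components: {1, 2, 3, 5, 7, 8, 9, 10}, {4}, {6}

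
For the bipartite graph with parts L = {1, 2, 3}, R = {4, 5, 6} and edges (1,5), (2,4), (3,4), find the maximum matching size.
2 (matching: (1,5), (2,4); upper bound min(|L|,|R|) = min(3,3) = 3)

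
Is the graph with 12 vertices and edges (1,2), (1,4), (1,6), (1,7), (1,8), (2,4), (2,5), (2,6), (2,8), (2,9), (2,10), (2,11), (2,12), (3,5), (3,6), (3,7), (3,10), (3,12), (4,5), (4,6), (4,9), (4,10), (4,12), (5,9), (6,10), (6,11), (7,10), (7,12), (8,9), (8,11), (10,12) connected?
Yes (BFS from 1 visits [1, 2, 4, 6, 7, 8, 5, 9, 10, 11, 12, 3] — all 12 vertices reached)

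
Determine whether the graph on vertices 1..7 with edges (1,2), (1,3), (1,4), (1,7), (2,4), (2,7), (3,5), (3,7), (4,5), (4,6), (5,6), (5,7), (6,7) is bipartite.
No (odd cycle of length 3: 4 -> 1 -> 2 -> 4)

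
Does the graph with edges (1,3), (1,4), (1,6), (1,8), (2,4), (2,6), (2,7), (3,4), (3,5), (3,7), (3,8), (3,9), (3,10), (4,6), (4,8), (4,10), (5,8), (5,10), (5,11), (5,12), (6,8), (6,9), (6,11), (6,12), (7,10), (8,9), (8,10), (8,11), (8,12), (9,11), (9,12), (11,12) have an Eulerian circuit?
No (10 vertices have odd degree: {2, 3, 5, 6, 7, 8, 9, 10, 11, 12}; Eulerian circuit requires 0)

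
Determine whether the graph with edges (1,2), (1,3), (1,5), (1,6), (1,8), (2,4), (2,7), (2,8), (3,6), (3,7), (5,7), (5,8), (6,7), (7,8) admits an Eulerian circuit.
No (6 vertices have odd degree: {1, 3, 4, 5, 6, 7}; Eulerian circuit requires 0)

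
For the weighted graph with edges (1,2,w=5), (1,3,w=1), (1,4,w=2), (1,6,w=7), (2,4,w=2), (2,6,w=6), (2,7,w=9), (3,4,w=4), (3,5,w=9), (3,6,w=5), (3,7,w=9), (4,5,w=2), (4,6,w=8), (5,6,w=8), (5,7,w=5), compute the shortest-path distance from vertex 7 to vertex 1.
9 (path: 7 -> 5 -> 4 -> 1; weights 5 + 2 + 2 = 9)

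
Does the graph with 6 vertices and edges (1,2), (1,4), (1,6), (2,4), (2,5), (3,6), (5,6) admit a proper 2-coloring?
No (odd cycle of length 3: 2 -> 1 -> 4 -> 2)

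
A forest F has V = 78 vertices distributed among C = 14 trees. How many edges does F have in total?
64 (Each of the 14 component trees on V_i vertices has V_i - 1 edges; summing gives V - C = 78 - 14 = 64)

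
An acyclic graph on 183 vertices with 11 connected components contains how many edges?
172 (Each of the 11 component trees on V_i vertices has V_i - 1 edges; summing gives V - C = 183 - 11 = 172)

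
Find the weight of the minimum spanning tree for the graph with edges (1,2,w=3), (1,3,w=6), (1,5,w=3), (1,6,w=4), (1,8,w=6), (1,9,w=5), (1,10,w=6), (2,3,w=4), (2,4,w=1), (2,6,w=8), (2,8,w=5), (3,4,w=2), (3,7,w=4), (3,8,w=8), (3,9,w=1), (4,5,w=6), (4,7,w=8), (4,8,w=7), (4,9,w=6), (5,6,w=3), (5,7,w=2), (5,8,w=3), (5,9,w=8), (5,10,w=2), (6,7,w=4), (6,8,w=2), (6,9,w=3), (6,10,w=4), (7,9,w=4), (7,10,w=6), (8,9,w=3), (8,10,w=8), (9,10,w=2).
18 (MST edges: (1,2,w=3), (2,4,w=1), (3,4,w=2), (3,9,w=1), (5,6,w=3), (5,7,w=2), (5,10,w=2), (6,8,w=2), (9,10,w=2); sum of weights 3 + 1 + 2 + 1 + 3 + 2 + 2 + 2 + 2 = 18)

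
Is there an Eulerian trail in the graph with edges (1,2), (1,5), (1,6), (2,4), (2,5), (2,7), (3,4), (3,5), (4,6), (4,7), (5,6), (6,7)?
Yes (the graph is connected and exactly 2 vertices have odd degree: {1, 7}; any Eulerian path must start and end at those)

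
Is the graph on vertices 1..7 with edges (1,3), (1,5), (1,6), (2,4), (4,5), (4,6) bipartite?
Yes. Partition: {1, 4, 7}, {2, 3, 5, 6}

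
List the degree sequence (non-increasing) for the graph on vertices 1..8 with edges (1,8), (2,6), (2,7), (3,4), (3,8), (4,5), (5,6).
[2, 2, 2, 2, 2, 2, 1, 1] (degrees: deg(1)=1, deg(2)=2, deg(3)=2, deg(4)=2, deg(5)=2, deg(6)=2, deg(7)=1, deg(8)=2)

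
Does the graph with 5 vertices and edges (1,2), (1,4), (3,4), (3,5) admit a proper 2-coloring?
Yes. Partition: {1, 3}, {2, 4, 5}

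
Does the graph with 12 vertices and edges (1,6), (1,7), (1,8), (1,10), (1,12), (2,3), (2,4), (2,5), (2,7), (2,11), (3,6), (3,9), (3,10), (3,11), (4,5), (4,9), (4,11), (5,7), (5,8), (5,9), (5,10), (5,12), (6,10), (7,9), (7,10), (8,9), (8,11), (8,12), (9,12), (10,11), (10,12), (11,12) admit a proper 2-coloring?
No (odd cycle of length 3: 10 -> 1 -> 12 -> 10)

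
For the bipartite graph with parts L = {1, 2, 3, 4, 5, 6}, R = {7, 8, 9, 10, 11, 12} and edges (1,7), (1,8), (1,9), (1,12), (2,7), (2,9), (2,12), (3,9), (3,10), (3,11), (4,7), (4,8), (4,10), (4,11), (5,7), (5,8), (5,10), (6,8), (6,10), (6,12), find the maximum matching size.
6 (matching: (1,12), (2,9), (3,11), (4,10), (5,7), (6,8); upper bound min(|L|,|R|) = min(6,6) = 6)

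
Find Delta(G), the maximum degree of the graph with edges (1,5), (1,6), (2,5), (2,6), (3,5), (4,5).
4 (attained at vertex 5)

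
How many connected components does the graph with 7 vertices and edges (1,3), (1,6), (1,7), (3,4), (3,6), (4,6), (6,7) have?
3 (components: {1, 3, 4, 6, 7}, {2}, {5})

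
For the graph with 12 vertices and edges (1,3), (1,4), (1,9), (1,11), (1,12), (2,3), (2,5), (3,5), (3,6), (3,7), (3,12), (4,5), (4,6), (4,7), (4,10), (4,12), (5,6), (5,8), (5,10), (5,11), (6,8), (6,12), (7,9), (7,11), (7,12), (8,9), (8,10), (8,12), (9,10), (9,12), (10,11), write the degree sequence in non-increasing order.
[7, 7, 6, 6, 5, 5, 5, 5, 5, 5, 4, 2] (degrees: deg(1)=5, deg(2)=2, deg(3)=6, deg(4)=6, deg(5)=7, deg(6)=5, deg(7)=5, deg(8)=5, deg(9)=5, deg(10)=5, deg(11)=4, deg(12)=7)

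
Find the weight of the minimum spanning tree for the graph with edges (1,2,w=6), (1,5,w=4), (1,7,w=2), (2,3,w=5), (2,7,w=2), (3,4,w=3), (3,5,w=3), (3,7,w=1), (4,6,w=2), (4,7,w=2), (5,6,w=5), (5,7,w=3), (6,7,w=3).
12 (MST edges: (1,7,w=2), (2,7,w=2), (3,5,w=3), (3,7,w=1), (4,6,w=2), (4,7,w=2); sum of weights 2 + 2 + 3 + 1 + 2 + 2 = 12)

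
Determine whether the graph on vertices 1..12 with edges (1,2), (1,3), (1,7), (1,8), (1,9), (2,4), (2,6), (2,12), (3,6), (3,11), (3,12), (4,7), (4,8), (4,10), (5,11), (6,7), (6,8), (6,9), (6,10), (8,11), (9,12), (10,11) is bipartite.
Yes. Partition: {1, 4, 6, 11, 12}, {2, 3, 5, 7, 8, 9, 10}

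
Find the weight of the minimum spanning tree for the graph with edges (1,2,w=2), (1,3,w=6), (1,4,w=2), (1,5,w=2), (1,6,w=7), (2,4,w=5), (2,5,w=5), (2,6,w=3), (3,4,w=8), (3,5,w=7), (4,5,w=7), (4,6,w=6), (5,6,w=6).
15 (MST edges: (1,2,w=2), (1,3,w=6), (1,4,w=2), (1,5,w=2), (2,6,w=3); sum of weights 2 + 6 + 2 + 2 + 3 = 15)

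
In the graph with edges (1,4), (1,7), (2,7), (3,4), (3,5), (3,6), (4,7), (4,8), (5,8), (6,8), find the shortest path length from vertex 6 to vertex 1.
3 (path: 6 -> 3 -> 4 -> 1, 3 edges)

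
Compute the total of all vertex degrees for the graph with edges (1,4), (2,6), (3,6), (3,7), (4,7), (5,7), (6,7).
14 (handshake: sum of degrees = 2|E| = 2 x 7 = 14)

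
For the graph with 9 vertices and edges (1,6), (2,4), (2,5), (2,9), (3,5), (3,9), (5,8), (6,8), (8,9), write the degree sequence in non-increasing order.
[3, 3, 3, 3, 2, 2, 1, 1, 0] (degrees: deg(1)=1, deg(2)=3, deg(3)=2, deg(4)=1, deg(5)=3, deg(6)=2, deg(7)=0, deg(8)=3, deg(9)=3)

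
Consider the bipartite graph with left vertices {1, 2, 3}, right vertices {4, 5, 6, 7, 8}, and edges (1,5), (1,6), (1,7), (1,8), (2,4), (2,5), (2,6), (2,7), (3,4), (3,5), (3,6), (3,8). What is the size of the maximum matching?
3 (matching: (1,8), (2,7), (3,6); upper bound min(|L|,|R|) = min(3,5) = 3)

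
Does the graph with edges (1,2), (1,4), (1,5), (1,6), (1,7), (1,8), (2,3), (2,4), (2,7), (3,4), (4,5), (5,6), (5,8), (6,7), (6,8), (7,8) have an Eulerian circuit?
Yes (the graph is connected and all 8 vertices have even degree)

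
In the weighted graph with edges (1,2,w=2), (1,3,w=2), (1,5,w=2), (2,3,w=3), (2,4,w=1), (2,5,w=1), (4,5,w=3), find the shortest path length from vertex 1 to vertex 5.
2 (path: 1 -> 5; weights 2 = 2)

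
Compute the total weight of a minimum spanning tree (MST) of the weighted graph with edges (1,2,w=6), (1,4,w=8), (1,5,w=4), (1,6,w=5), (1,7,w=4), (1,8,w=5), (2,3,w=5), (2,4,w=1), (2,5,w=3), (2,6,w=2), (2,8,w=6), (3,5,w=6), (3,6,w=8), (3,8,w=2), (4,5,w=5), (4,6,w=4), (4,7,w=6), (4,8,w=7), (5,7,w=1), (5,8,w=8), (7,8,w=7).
18 (MST edges: (1,7,w=4), (1,8,w=5), (2,4,w=1), (2,5,w=3), (2,6,w=2), (3,8,w=2), (5,7,w=1); sum of weights 4 + 5 + 1 + 3 + 2 + 2 + 1 = 18)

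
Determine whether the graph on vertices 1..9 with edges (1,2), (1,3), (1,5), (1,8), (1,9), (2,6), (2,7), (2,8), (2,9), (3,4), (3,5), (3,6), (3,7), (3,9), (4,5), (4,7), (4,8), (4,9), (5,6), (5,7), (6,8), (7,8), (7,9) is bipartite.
No (odd cycle of length 3: 3 -> 1 -> 9 -> 3)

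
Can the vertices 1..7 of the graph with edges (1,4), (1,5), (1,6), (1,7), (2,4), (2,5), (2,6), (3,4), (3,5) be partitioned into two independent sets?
Yes. Partition: {1, 2, 3}, {4, 5, 6, 7}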